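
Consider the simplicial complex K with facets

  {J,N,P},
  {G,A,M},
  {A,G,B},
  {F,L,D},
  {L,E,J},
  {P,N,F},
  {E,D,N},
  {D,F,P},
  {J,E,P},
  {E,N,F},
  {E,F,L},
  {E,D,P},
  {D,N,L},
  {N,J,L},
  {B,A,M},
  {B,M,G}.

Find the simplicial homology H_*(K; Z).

We work with the vertex ordering A < B < D < E < F < G < J < L < M < N < P. The simplices of K, each written with vertices in increasing order, are:

  0-simplices (11): A, B, D, E, F, G, J, L, M, N, P
  1-simplices (24): AB, AG, AM, BG, BM, DE, DF, DL, DN, DP, EF, EJ, EL, EN, EP, FL, FN, FP, GM, JL, JN, JP, LN, NP
  2-simplices (16): ABG, ABM, AGM, BGM, DEN, DEP, DFL, DFP, DLN, EFL, EFN, EJL, EJP, FNP, JLN, JNP

giving chain groups C_0 ≅ Z^11, C_1 ≅ Z^24, C_2 ≅ Z^16.

Boundary ∂_1: C_1 → C_0 is given by ∂[p,q] = [q] − [p]. For instance
  ∂DL = L − D.
The 11×24 boundary matrix has rank 9 and Smith normal form diag(1,1,1,1,1,1,1,1,1).

∂_2: C_2 → C_1 sends each 2-simplex [p,q,r] to [q,r] − [p,r] + [p,q]. For instance
  ∂DFL = FL − DL + DF,
  ∂EJL = JL − EL + EJ.
This gives a 24×16 integer matrix of rank 15; reducing to Smith normal form yields diagonal entries (1,1,1,1,1,1,1,1,1,1,1,1,1,1,2).

Computing H_k = (kernel of ∂_k) / (image of ∂_{k+1}):

  H_0: rank C_0 − rank ∂_1 = 11 − 9 = 2, and the invariant factors of ∂_1 are all 1, so H_0 ≅ Z^2.
  H_1: rank ker ∂_1 − rank ∂_2 = (24 − 9) − 15 = 0, and ∂_2 has invariant factor 2 > 1, so H_1 ≅ Z/2.
  H_2: rank ker ∂_2 − rank ∂_3 = (16 − 15) − 0 = 1, and there is no ∂_3, so H_2 ≅ Z.

H_0 = Z^2,  H_1 = Z/2,  H_2 = Z.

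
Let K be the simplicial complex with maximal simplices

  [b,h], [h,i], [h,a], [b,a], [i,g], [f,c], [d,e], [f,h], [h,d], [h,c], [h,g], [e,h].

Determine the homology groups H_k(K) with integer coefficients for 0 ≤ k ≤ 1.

H_0 = Z,  H_1 = Z^4.

Order the vertices as a < b < c < d < e < f < g < h < i. Listing each simplex with vertices in this order, K has dimension 1 with simplices:

  0-simplices (9): a, b, c, d, e, f, g, h, i
  1-simplices (12): ab, ah, bh, cf, ch, de, dh, eh, fh, gh, gi, hi

so the chain groups are C_0 ≅ Z^9, C_1 ≅ Z^12.

The boundary map ∂_1: C_1 → C_0 maps an edge to its endpoints' difference, ∂[p,q] = q − p. For instance
  ∂de = e − d.
This gives a 9×12 integer matrix of rank 8; reducing to Smith normal form yields diagonal entries (1,1,1,1,1,1,1,1).

From H_k ≅ ker(∂_k) / im(∂_{k+1}) we obtain:

  H_0: rank C_0 − rank ∂_1 = 9 − 8 = 1, and the invariant factors of ∂_1 are all 1, so H_0 = Z.
  H_1: rank ker ∂_1 − rank ∂_2 = (12 − 8) − 0 = 4, and there is no ∂_2, so H_1 = Z^4.

As a check, the Euler characteristic is 9 − 12 = -3, which agrees with 1 − 4 = -3.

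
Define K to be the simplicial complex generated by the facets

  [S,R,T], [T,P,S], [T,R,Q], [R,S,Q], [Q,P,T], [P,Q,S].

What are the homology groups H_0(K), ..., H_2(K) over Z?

Order the vertices as P < Q < R < S < T. Listing each simplex with vertices in this order, K has dimension 2 with simplices:

  0-simplices (5): P, Q, R, S, T
  1-simplices (9): PQ, PS, PT, QR, QS, QT, RS, RT, ST
  2-simplices (6): PQS, PQT, PST, QRS, QRT, RST

so the chain groups are C_0 ≅ Z^5, C_1 ≅ Z^9, C_2 ≅ Z^6.

The boundary map ∂_1: C_1 → C_0 maps an edge to its endpoints' difference, ∂[p,q] = q − p.
This gives a 5×9 integer matrix of rank 4; reducing to Smith normal form yields diagonal entries (1,1,1,1).

Boundary ∂_2: C_2 → C_1 acts by ∂[p,q,r] = [q,r] − [p,r] + [p,q]. For instance
  ∂QRT = RT − QT + QR,
  ∂RST = ST − RT + RS.
The resulting 9×6 matrix has rank 5, and its Smith normal form has invariant factors (1,1,1,1,1).

Reading off H_k = ker ∂_k / im ∂_{k+1}:

  H_0: rank C_0 − rank ∂_1 = 5 − 4 = 1, and the invariant factors of ∂_1 are all 1, so H_0 ≅ Z.
  H_1: rank ker ∂_1 − rank ∂_2 = (9 − 4) − 5 = 0, and the invariant factors of ∂_2 are all 1, so H_1 ≅ 0.
  H_2: rank ker ∂_2 − rank ∂_3 = (6 − 5) − 0 = 1, and there is no ∂_3, so H_2 ≅ Z.

(K is a triangulation of the 2-sphere S^2.)

H_0 ≅ Z,  H_1 = 0,  H_2 ≅ Z.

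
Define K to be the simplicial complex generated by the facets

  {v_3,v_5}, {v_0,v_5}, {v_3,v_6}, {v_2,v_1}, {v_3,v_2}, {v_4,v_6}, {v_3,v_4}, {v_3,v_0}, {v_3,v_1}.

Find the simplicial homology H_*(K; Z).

H_0 = Z,  H_1 = Z^3.

K has 7 vertices, 9 edges.
rank ∂_0 = 0, rank ∂_1 = 6 ⇒ b_0 = 7 − 0 − 6 = 1; all invariant factors of ∂_1 are 1 so no torsion. So H_0 = Z.
rank ∂_1 = 6, rank ∂_2 = 0 ⇒ b_1 = 9 − 6 − 0 = 3. So H_1 = Z^3.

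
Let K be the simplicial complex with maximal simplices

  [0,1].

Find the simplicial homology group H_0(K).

H_0 = Z.

We work with the vertex ordering 0 < 1. The simplices of K, each written with vertices in increasing order, are:

  0-simplices (2): [0], [1]
  1-simplices (1): [0,1]

Hence C_0 ≅ Z^2, C_1 ≅ Z^1.

Boundary ∂_1: C_1 → C_0 sends each edge [p,q] (with p < q) to q − p. For instance
  ∂[0,1] = [1] − [0].
As a 2×1 matrix over Z this has rank 1, with invariant factors (1).

Computing H_k = (kernel of ∂_k) / (image of ∂_{k+1}):

  H_0: rank C_0 − rank ∂_1 = 2 − 1 = 1, and the invariant factors of ∂_1 are all 1, so H_0 ≅ Z.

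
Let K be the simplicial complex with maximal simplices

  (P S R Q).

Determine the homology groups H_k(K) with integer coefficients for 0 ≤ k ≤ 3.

Order the vertices as P < Q < R < S. Listing each simplex with vertices in this order, K has dimension 3 with simplices:

  0-simplices (4): P, Q, R, S
  1-simplices (6): PQ, PR, PS, QR, QS, RS
  2-simplices (4): PQR, PQS, PRS, QRS
  3-simplices (1): PQRS

so the chain groups are C_0 ≅ Z^4, C_1 ≅ Z^6, C_2 ≅ Z^4, C_3 ≅ Z^1.

∂_1: C_1 → C_0 is given by ∂[p,q] = [q] − [p]. For instance
  ∂PS = S − P.
The 4×6 boundary matrix has rank 3 and Smith normal form diag(1,1,1).

Boundary ∂_2: C_2 → C_1 sends each 2-simplex [p,q,r] to [q,r] − [p,r] + [p,q]. For instance
  ∂PQS = QS − PS + PQ,
  ∂QRS = RS − QS + QR.
The 6×4 boundary matrix has rank 3 and Smith normal form diag(1,1,1).

Boundary ∂_3: C_3 → C_2 sends each 3-simplex σ to the alternating sum Σ_i (−1)^i (σ with its i-th vertex removed). For instance
  ∂PQRS = QRS − PRS + PQS − PQR.
The resulting 4×1 matrix has rank 1, and its Smith normal form has invariant factors (1).

From H_k ≅ ker(∂_k) / im(∂_{k+1}) we obtain:

  H_0: rank C_0 − rank ∂_1 = 4 − 3 = 1, and the invariant factors of ∂_1 are all 1, so H_0 ≅ Z.
  H_1: rank ker ∂_1 − rank ∂_2 = (6 − 3) − 3 = 0, and the invariant factors of ∂_2 are all 1, so H_1 ≅ 0.
  H_2: rank ker ∂_2 − rank ∂_3 = (4 − 3) − 1 = 0, and the invariant factors of ∂_3 are all 1, so H_2 ≅ 0.
  H_3: rank ker ∂_3 − rank ∂_4 = (1 − 1) − 0 = 0, and there is no ∂_4, so H_3 ≅ 0.

(K is a triangulation of the 3-simplex.)

H_0 ≅ Z,  H_1 = 0,  H_2 = 0,  H_3 = 0.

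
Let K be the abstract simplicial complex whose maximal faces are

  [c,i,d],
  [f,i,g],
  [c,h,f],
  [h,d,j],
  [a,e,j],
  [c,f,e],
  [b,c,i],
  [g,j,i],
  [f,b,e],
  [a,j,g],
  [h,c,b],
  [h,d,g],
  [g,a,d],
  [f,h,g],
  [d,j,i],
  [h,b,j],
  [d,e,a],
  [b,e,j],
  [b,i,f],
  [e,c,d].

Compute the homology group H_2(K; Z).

H_2 = 0.

We work with the vertex ordering a < b < c < d < e < f < g < h < i < j. The simplices of K, each written with vertices in increasing order, are:

  0-simplices (10): a, b, c, d, e, f, g, h, i, j
  1-simplices (30): ad, ae, ag, aj, bc, be, bf, bh, bi, bj, cd, ce, cf, ch, ci, de, dg, dh, di, dj, ef, ej, fg, fh, fi, gh, gi, gj, hj, ij
  2-simplices (20): ade, adg, aej, agj, bch, bci, bef, bej, bfi, bhj, cde, cdi, cef, cfh, dgh, dhj, dij, fgh, fgi, gij

Hence C_0 ≅ Z^10, C_1 ≅ Z^30, C_2 ≅ Z^20.

The boundary map ∂_1: C_1 → C_0 maps an edge to its endpoints' difference, ∂[p,q] = q − p. For instance
  ∂ag = g − a.
The 10×30 boundary matrix has rank 9 and Smith normal form diag(1,1,1,1,1,1,1,1,1).

∂_2: C_2 → C_1 sends each 2-simplex [p,q,r] to [q,r] − [p,r] + [p,q]. For instance
  ∂aej = ej − aj + ae,
  ∂dgh = gh − dh + dg.
The resulting 30×20 matrix has rank 20, and its Smith normal form has invariant factors (1,1,1,1,1,1,1,1,1,1,1,1,1,1,1,1,1,1,1,2).

From H_k ≅ ker(∂_k) / im(∂_{k+1}) we obtain:

  H_2: rank ker ∂_2 − rank ∂_3 = (20 − 20) − 0 = 0, and there is no ∂_3, so H_2 ≅ 0.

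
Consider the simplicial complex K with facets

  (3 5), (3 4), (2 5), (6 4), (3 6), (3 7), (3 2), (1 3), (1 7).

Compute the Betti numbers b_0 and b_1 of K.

K has 7 vertices, 9 edges.
rank ∂_0 = 0, rank ∂_1 = 6 ⇒ b_0 = 7 − 0 − 6 = 1; all invariant factors of ∂_1 are 1 so no torsion. So H_0 = Z.
rank ∂_1 = 6, rank ∂_2 = 0 ⇒ b_1 = 9 − 6 − 0 = 3. So H_1 = Z^3.

b_0 = 1, b_1 = 3.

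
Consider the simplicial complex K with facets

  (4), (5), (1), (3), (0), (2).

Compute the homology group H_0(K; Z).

Take the total order 0 < 1 < 2 < 3 < 4 < 5 on the vertex set. Then K (dimension 0) consists of the simplices:

  0-simplices (6): [0], [1], [2], [3], [4], [5]

Hence C_0 ≅ Z^6.

From H_k ≅ ker(∂_k) / im(∂_{k+1}) we obtain:

  H_0: rank C_0 − rank ∂_1 = 6 − 0 = 6, and there is no ∂_1, so H_0 ≅ Z^6.

H_0 ≅ Z^6.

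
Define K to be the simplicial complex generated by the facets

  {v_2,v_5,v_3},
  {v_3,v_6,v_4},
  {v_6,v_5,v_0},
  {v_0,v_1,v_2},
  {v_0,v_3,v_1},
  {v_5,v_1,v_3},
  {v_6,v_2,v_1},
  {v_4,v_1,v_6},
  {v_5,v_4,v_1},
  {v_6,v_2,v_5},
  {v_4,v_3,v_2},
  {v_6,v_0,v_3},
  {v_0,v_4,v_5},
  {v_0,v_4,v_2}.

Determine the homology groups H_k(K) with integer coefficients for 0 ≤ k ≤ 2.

We work with the vertex ordering v_0 < v_1 < v_2 < v_3 < v_4 < v_5 < v_6. The simplices of K, each written with vertices in increasing order, are:

  0-simplices (7): [v_0], [v_1], [v_2], [v_3], [v_4], [v_5], [v_6]
  1-simplices (21): (21 of them)
  2-simplices (14): (14 of them)

giving chain groups C_0 ≅ Z^7, C_1 ≅ Z^21, C_2 ≅ Z^14.

Boundary ∂_1: C_1 → C_0 is given by ∂[p,q] = [q] − [p]. For instance
  ∂[v_0,v_6] = [v_6] − [v_0].
This gives a 7×21 integer matrix of rank 6; reducing to Smith normal form yields diagonal entries (1,1,1,1,1,1).

Boundary ∂_2: C_2 → C_1 acts by ∂[p,q,r] = [q,r] − [p,r] + [p,q]. For instance
  ∂[v_3,v_4,v_6] = [v_4,v_6] − [v_3,v_6] + [v_3,v_4],
  ∂[v_1,v_2,v_6] = [v_2,v_6] − [v_1,v_6] + [v_1,v_2].
The 21×14 boundary matrix has rank 13 and Smith normal form diag(1,1,1,1,1,1,1,1,1,1,1,1,1).

Now H_k = ker ∂_k / im ∂_{k+1}, so:

  H_0: rank C_0 − rank ∂_1 = 7 − 6 = 1, and the invariant factors of ∂_1 are all 1, so H_0 = Z.
  H_1: rank ker ∂_1 − rank ∂_2 = (21 − 6) − 13 = 2, and the invariant factors of ∂_2 are all 1, so H_1 = Z^2.
  H_2: rank ker ∂_2 − rank ∂_3 = (14 − 13) − 0 = 1, and there is no ∂_3, so H_2 = Z.

As a check, the Euler characteristic is 7 − 21 + 14 = 0, which agrees with 1 − 2 + 1 = 0.
(K is a triangulation of the torus T^2.)

H_0 = Z,  H_1 = Z^2,  H_2 = Z.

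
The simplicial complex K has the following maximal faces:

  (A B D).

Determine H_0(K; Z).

Take the total order A < B < D on the vertex set. Then K (dimension 2) consists of the simplices:

  0-simplices (3): A, B, D
  1-simplices (3): AB, AD, BD
  2-simplices (1): ABD

giving chain groups C_0 ≅ Z^3, C_1 ≅ Z^3, C_2 ≅ Z^1.

∂_1: C_1 → C_0 is given by ∂[p,q] = [q] − [p]. For instance
  ∂AB = B − A.
The 3×3 boundary matrix has rank 2 and Smith normal form diag(1,1).

Boundary ∂_2: C_2 → C_1 maps a triangle to the signed sum of its edges. For instance
  ∂ABD = BD − AD + AB.
This gives a 3×1 integer matrix of rank 1; reducing to Smith normal form yields diagonal entries (1).

Now H_k = ker ∂_k / im ∂_{k+1}, so:

  H_0: rank C_0 − rank ∂_1 = 3 − 2 = 1, and the invariant factors of ∂_1 are all 1, so H_0 ≅ Z.

(K is a triangulation of the 2-simplex.)

H_0 ≅ Z.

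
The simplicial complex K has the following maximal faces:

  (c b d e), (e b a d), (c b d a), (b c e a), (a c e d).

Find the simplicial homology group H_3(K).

H_3 ≅ Z.

Order the vertices as a < b < c < d < e. Listing each simplex with vertices in this order, K has dimension 3 with simplices:

  0-simplices (5): a, b, c, d, e
  1-simplices (10): ab, ac, ad, ae, bc, bd, be, cd, ce, de
  2-simplices (10): abc, abd, abe, acd, ace, ade, bcd, bce, bde, cde
  3-simplices (5): abcd, abce, abde, acde, bcde

giving chain groups C_0 ≅ Z^5, C_1 ≅ Z^10, C_2 ≅ Z^10, C_3 ≅ Z^5.

Boundary ∂_1: C_1 → C_0 maps an edge to its endpoints' difference, ∂[p,q] = q − p. For instance
  ∂be = e − b.
This gives a 5×10 integer matrix of rank 4; reducing to Smith normal form yields diagonal entries (1,1,1,1).

∂_2: C_2 → C_1 acts by ∂[p,q,r] = [q,r] − [p,r] + [p,q]. For instance
  ∂acd = cd − ad + ac,
  ∂bcd = cd − bd + bc.
The resulting 10×10 matrix has rank 6, and its Smith normal form has invariant factors (1,1,1,1,1,1).

∂_3: C_3 → C_2 sends each 3-simplex σ to the alternating sum Σ_i (−1)^i (σ with its i-th vertex removed). For instance
  ∂abde = bde − ade + abe − abd,
  ∂abcd = bcd − acd + abd − abc.
This gives a 10×5 integer matrix of rank 4; reducing to Smith normal form yields diagonal entries (1,1,1,1).

Now H_k = ker ∂_k / im ∂_{k+1}, so:

  H_3: rank ker ∂_3 − rank ∂_4 = (5 − 4) − 0 = 1, and there is no ∂_4, so H_3 = Z.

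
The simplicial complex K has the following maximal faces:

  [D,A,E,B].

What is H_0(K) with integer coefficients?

We work with the vertex ordering A < B < D < E. The simplices of K, each written with vertices in increasing order, are:

  0-simplices (4): A, B, D, E
  1-simplices (6): AB, AD, AE, BD, BE, DE
  2-simplices (4): ABD, ABE, ADE, BDE
  3-simplices (1): ABDE

giving chain groups C_0 ≅ Z^4, C_1 ≅ Z^6, C_2 ≅ Z^4, C_3 ≅ Z^1.

∂_1: C_1 → C_0 maps an edge to its endpoints' difference, ∂[p,q] = q − p.
This gives a 4×6 integer matrix of rank 3; reducing to Smith normal form yields diagonal entries (1,1,1).

The boundary map ∂_2: C_2 → C_1 maps a triangle to the signed sum of its edges. For instance
  ∂BDE = DE − BE + BD,
  ∂ABD = BD − AD + AB.
As a 6×4 matrix over Z this has rank 3, with invariant factors (1,1,1).

∂_3: C_3 → C_2 sends each 3-simplex σ to the alternating sum Σ_i (−1)^i (σ with its i-th vertex removed). For instance
  ∂ABDE = BDE − ADE + ABE − ABD.
The 4×1 boundary matrix has rank 1 and Smith normal form diag(1).

Now H_k = ker ∂_k / im ∂_{k+1}, so:

  H_0: rank C_0 − rank ∂_1 = 4 − 3 = 1, and the invariant factors of ∂_1 are all 1, so H_0 ≅ Z.

(K is a triangulation of the 3-simplex.)

H_0 ≅ Z.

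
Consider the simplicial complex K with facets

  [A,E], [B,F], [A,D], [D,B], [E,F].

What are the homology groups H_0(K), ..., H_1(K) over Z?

Fix the vertex order A < B < D < E < F and write every simplex with vertices in increasing order. Then dim K = 1 and the simplices of K are:

  0-simplices (5): A, B, D, E, F
  1-simplices (5): AD, AE, BD, BF, EF

so the chain groups are C_0 ≅ Z^5, C_1 ≅ Z^5.

∂_1: C_1 → C_0 is given by ∂[p,q] = [q] − [p].
As a 5×5 matrix over Z this has rank 4, with invariant factors (1,1,1,1).

Reading off H_k = ker ∂_k / im ∂_{k+1}:

  H_0: rank C_0 − rank ∂_1 = 5 − 4 = 1, and the invariant factors of ∂_1 are all 1, so H_0 ≅ Z.
  H_1: rank ker ∂_1 − rank ∂_2 = (5 − 4) − 0 = 1, and there is no ∂_2, so H_1 ≅ Z.

H_0 = Z,  H_1 = Z.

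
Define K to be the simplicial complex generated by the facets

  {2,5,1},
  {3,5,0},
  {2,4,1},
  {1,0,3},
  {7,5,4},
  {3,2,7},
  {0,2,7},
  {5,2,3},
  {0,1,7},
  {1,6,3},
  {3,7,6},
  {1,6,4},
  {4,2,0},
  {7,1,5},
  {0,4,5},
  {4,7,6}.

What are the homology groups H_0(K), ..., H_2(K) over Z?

H_0 = Z,  H_1 = Z^2,  H_2 = Z.

K has 8 vertices, 24 edges, 16 triangles.
rank ∂_0 = 0, rank ∂_1 = 7 ⇒ b_0 = 8 − 0 − 7 = 1; all invariant factors of ∂_1 are 1 so no torsion. So H_0 = Z.
rank ∂_1 = 7, rank ∂_2 = 15 ⇒ b_1 = 24 − 7 − 15 = 2; all invariant factors of ∂_2 are 1 so no torsion. So H_1 = Z^2.
rank ∂_2 = 15, rank ∂_3 = 0 ⇒ b_2 = 16 − 15 − 0 = 1. So H_2 = Z.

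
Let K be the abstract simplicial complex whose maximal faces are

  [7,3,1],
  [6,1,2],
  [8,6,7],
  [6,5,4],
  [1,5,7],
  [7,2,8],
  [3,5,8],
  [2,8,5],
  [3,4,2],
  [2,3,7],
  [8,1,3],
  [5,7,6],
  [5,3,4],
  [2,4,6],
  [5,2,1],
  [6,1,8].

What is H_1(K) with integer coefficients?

We work with the vertex ordering 1 < 2 < 3 < 4 < 5 < 6 < 7 < 8. The simplices of K, each written with vertices in increasing order, are:

  0-simplices (8): [1], [2], [3], [4], [5], [6], [7], [8]
  1-simplices (24): (24 of them)
  2-simplices (16): [1,2,5], [1,2,6], [1,3,7], [1,3,8], [1,5,7], [1,6,8], [2,3,4], [2,3,7], [2,4,6], [2,5,8], [2,7,8], [3,4,5], [3,5,8], [4,5,6], [5,6,7], [6,7,8]

giving chain groups C_0 ≅ Z^8, C_1 ≅ Z^24, C_2 ≅ Z^16.

The boundary map ∂_1: C_1 → C_0 is given by ∂[p,q] = [q] − [p]. For instance
  ∂[2,4] = [4] − [2].
The resulting 8×24 matrix has rank 7, and its Smith normal form has invariant factors (1,1,1,1,1,1,1).

∂_2: C_2 → C_1 acts by ∂[p,q,r] = [q,r] − [p,r] + [p,q]. For instance
  ∂[1,2,6] = [2,6] − [1,6] + [1,2],
  ∂[2,5,8] = [5,8] − [2,8] + [2,5].
This gives a 24×16 integer matrix of rank 15; reducing to Smith normal form yields diagonal entries (1,1,1,1,1,1,1,1,1,1,1,1,1,1,1).

Now H_k = ker ∂_k / im ∂_{k+1}, so:

  H_1: rank ker ∂_1 − rank ∂_2 = (24 − 7) − 15 = 2, and the invariant factors of ∂_2 are all 1, so H_1 ≅ Z^2.

H_1 = Z^2.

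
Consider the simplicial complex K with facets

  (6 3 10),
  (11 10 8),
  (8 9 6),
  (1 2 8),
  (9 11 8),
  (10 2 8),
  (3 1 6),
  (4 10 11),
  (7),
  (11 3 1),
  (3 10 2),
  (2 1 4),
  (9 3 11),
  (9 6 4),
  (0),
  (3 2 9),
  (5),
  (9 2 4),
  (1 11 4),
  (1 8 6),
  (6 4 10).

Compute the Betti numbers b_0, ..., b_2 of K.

We work with the vertex ordering 0 < 1 < 2 < 3 < 4 < 5 < 6 < 7 < 8 < 9 < 10 < 11. The simplices of K, each written with vertices in increasing order, are:

  0-simplices (12): [0], [1], [2], [3], [4], [5], [6], [7], [8], [9], [10], [11]
  1-simplices (27): (27 of them)
  2-simplices (18): (18 of them)

Hence C_0 ≅ Z^12, C_1 ≅ Z^27, C_2 ≅ Z^18.

∂_1: C_1 → C_0 sends each edge [p,q] (with p < q) to q − p. For instance
  ∂[6,9] = [9] − [6].
The resulting 12×27 matrix has rank 8, and its Smith normal form has invariant factors (1,1,1,1,1,1,1,1).

The boundary map ∂_2: C_2 → C_1 maps a triangle to the signed sum of its edges. For instance
  ∂[8,10,11] = [10,11] − [8,11] + [8,10],
  ∂[1,4,11] = [4,11] − [1,11] + [1,4].
The 27×18 boundary matrix has rank 17 and Smith normal form diag(1,1,1,1,1,1,1,1,1,1,1,1,1,1,1,1,1).

Reading off H_k = ker ∂_k / im ∂_{k+1}:

  H_0: rank C_0 − rank ∂_1 = 12 − 8 = 4, and the invariant factors of ∂_1 are all 1, so H_0 ≅ Z^4.
  H_1: rank ker ∂_1 − rank ∂_2 = (27 − 8) − 17 = 2, and the invariant factors of ∂_2 are all 1, so H_1 ≅ Z^2.
  H_2: rank ker ∂_2 − rank ∂_3 = (18 − 17) − 0 = 1, and there is no ∂_3, so H_2 ≅ Z.

As a check, the Euler characteristic is 12 − 27 + 18 = 3, which agrees with 4 − 2 + 1 = 3.

Hence the Betti numbers are b_0 = 4, b_1 = 2, b_2 = 1.

b_0 = 4, b_1 = 2, b_2 = 1.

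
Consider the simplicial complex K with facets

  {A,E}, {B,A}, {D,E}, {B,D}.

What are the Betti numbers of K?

Take the total order A < B < D < E on the vertex set. Then K (dimension 1) consists of the simplices:

  0-simplices (4): A, B, D, E
  1-simplices (4): AB, AE, BD, DE

Hence C_0 ≅ Z^4, C_1 ≅ Z^4.

∂_1: C_1 → C_0 sends each edge [p,q] (with p < q) to q − p. For instance
  ∂BD = D − B.
The 4×4 boundary matrix has rank 3 and Smith normal form diag(1,1,1).

Computing H_k = (kernel of ∂_k) / (image of ∂_{k+1}):

  H_0: rank C_0 − rank ∂_1 = 4 − 3 = 1, and the invariant factors of ∂_1 are all 1, so H_0 = Z.
  H_1: rank ker ∂_1 − rank ∂_2 = (4 − 3) − 0 = 1, and there is no ∂_2, so H_1 = Z.

As a check, the Euler characteristic is 4 − 4 = 0, which agrees with 1 − 1 = 0.

Hence the Betti numbers are b_0 = 1, b_1 = 1.

b_0 = 1, b_1 = 1.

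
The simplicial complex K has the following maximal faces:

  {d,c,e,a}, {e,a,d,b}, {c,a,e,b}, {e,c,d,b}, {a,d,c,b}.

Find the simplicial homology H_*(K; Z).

Fix the vertex order a < b < c < d < e and write every simplex with vertices in increasing order. Then dim K = 3 and the simplices of K are:

  0-simplices (5): a, b, c, d, e
  1-simplices (10): ab, ac, ad, ae, bc, bd, be, cd, ce, de
  2-simplices (10): abc, abd, abe, acd, ace, ade, bcd, bce, bde, cde
  3-simplices (5): abcd, abce, abde, acde, bcde

Hence C_0 ≅ Z^5, C_1 ≅ Z^10, C_2 ≅ Z^10, C_3 ≅ Z^5.

Boundary ∂_1: C_1 → C_0 is given by ∂[p,q] = [q] − [p]. For instance
  ∂de = e − d.
This gives a 5×10 integer matrix of rank 4; reducing to Smith normal form yields diagonal entries (1,1,1,1).

Boundary ∂_2: C_2 → C_1 acts by ∂[p,q,r] = [q,r] − [p,r] + [p,q]. For instance
  ∂abd = bd − ad + ab,
  ∂bcd = cd − bd + bc.
This gives a 10×10 integer matrix of rank 6; reducing to Smith normal form yields diagonal entries (1,1,1,1,1,1).

Boundary ∂_3: C_3 → C_2 sends each 3-simplex σ to the alternating sum Σ_i (−1)^i (σ with its i-th vertex removed). For instance
  ∂abde = bde − ade + abe − abd,
  ∂abcd = bcd − acd + abd − abc.
As a 10×5 matrix over Z this has rank 4, with invariant factors (1,1,1,1).

Reading off H_k = ker ∂_k / im ∂_{k+1}:

  H_0: rank C_0 − rank ∂_1 = 5 − 4 = 1, and the invariant factors of ∂_1 are all 1, so H_0 = Z.
  H_1: rank ker ∂_1 − rank ∂_2 = (10 − 4) − 6 = 0, and the invariant factors of ∂_2 are all 1, so H_1 = 0.
  H_2: rank ker ∂_2 − rank ∂_3 = (10 − 6) − 4 = 0, and the invariant factors of ∂_3 are all 1, so H_2 = 0.
  H_3: rank ker ∂_3 − rank ∂_4 = (5 − 4) − 0 = 1, and there is no ∂_4, so H_3 = Z.

As a check, the Euler characteristic is 5 − 10 + 10 − 5 = 0, which agrees with 1 − 0 + 0 − 1 = 0.
(K is a triangulation of the 3-sphere S^3.)

H_0 ≅ Z,  H_1 = 0,  H_2 = 0,  H_3 ≅ Z.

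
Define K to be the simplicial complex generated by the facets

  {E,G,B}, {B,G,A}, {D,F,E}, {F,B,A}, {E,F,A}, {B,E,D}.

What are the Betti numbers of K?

Fix the vertex order A < B < D < E < F < G and write every simplex with vertices in increasing order. Then dim K = 2 and the simplices of K are:

  0-simplices (6): A, B, D, E, F, G
  1-simplices (12): AB, AE, AF, AG, BD, BE, BF, BG, DE, DF, EF, EG
  2-simplices (6): ABF, ABG, AEF, BDE, BEG, DEF

Hence C_0 ≅ Z^6, C_1 ≅ Z^12, C_2 ≅ Z^6.

The boundary map ∂_1: C_1 → C_0 sends each edge [p,q] (with p < q) to q − p. For instance
  ∂EG = G − E.
The 6×12 boundary matrix has rank 5 and Smith normal form diag(1,1,1,1,1).

∂_2: C_2 → C_1 acts by ∂[p,q,r] = [q,r] − [p,r] + [p,q]. For instance
  ∂AEF = EF − AF + AE,
  ∂BDE = DE − BE + BD.
This gives a 12×6 integer matrix of rank 6; reducing to Smith normal form yields diagonal entries (1,1,1,1,1,1).

Reading off H_k = ker ∂_k / im ∂_{k+1}:

  H_0: rank C_0 − rank ∂_1 = 6 − 5 = 1, and the invariant factors of ∂_1 are all 1, so H_0 ≅ Z.
  H_1: rank ker ∂_1 − rank ∂_2 = (12 − 5) − 6 = 1, and the invariant factors of ∂_2 are all 1, so H_1 ≅ Z.
  H_2: rank ker ∂_2 − rank ∂_3 = (6 − 6) − 0 = 0, and there is no ∂_3, so H_2 ≅ 0.

As a check, the Euler characteristic is 6 − 12 + 6 = 0, which agrees with 1 − 1 + 0 = 0.

Hence the Betti numbers are b_0 = 1, b_1 = 1, b_2 = 0.

b_0 = 1, b_1 = 1, b_2 = 0.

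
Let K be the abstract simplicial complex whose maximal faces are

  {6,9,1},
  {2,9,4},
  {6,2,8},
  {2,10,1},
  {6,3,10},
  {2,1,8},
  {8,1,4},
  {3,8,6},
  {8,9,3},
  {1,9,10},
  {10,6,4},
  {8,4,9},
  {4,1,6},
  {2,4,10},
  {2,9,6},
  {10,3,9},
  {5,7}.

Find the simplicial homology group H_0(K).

Order the vertices as 1 < 2 < 3 < 4 < 5 < 6 < 7 < 8 < 9 < 10. Listing each simplex with vertices in this order, K has dimension 2 with simplices:

  0-simplices (10): [1], [2], [3], [4], [5], [6], [7], [8], [9], [10]
  1-simplices (25): (25 of them)
  2-simplices (16): [1,2,8], [1,2,10], [1,4,6], [1,4,8], [1,6,9], [1,9,10], [2,4,9], [2,4,10], [2,6,8], [2,6,9], [3,6,8], [3,6,10], [3,8,9], [3,9,10], [4,6,10], [4,8,9]

so the chain groups are C_0 ≅ Z^10, C_1 ≅ Z^25, C_2 ≅ Z^16.

∂_1: C_1 → C_0 maps an edge to its endpoints' difference, ∂[p,q] = q − p. For instance
  ∂[1,2] = [2] − [1].
This gives a 10×25 integer matrix of rank 8; reducing to Smith normal form yields diagonal entries (1,1,1,1,1,1,1,1).

The boundary map ∂_2: C_2 → C_1 sends each 2-simplex [p,q,r] to [q,r] − [p,r] + [p,q]. For instance
  ∂[2,4,9] = [4,9] − [2,9] + [2,4],
  ∂[1,4,8] = [4,8] − [1,8] + [1,4].
This gives a 25×16 integer matrix of rank 15; reducing to Smith normal form yields diagonal entries (1,1,1,1,1,1,1,1,1,1,1,1,1,1,1).

Computing H_k = (kernel of ∂_k) / (image of ∂_{k+1}):

  H_0: rank C_0 − rank ∂_1 = 10 − 8 = 2, and the invariant factors of ∂_1 are all 1, so H_0 = Z^2.

H_0 = Z^2.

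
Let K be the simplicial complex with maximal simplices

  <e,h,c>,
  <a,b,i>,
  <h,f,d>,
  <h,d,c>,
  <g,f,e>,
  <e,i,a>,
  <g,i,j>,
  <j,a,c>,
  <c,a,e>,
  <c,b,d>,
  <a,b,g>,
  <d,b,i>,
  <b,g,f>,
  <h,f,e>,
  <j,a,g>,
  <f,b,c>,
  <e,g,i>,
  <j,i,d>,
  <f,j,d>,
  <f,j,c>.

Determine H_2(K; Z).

H_2 ≅ 0.

Order the vertices as a < b < c < d < e < f < g < h < i < j. Listing each simplex with vertices in this order, K has dimension 2 with simplices:

  0-simplices (10): a, b, c, d, e, f, g, h, i, j
  1-simplices (30): ab, ac, ae, ag, ai, aj, bc, bd, bf, bg, bi, cd, ce, cf, ch, cj, df, dh, di, dj, ef, eg, eh, ei, fg, fh, fj, gi, gj, ij
  2-simplices (20): abg, abi, ace, acj, aei, agj, bcd, bcf, bdi, bfg, cdh, ceh, cfj, dfh, dfj, dij, efg, efh, egi, gij

giving chain groups C_0 ≅ Z^10, C_1 ≅ Z^30, C_2 ≅ Z^20.

∂_1: C_1 → C_0 is given by ∂[p,q] = [q] − [p]. For instance
  ∂ij = j − i.
The resulting 10×30 matrix has rank 9, and its Smith normal form has invariant factors (1,1,1,1,1,1,1,1,1).

∂_2: C_2 → C_1 maps a triangle to the signed sum of its edges. For instance
  ∂efh = fh − eh + ef,
  ∂aei = ei − ai + ae.
The 30×20 boundary matrix has rank 20 and Smith normal form diag(1,1,1,1,1,1,1,1,1,1,1,1,1,1,1,1,1,1,1,2).

From H_k ≅ ker(∂_k) / im(∂_{k+1}) we obtain:

  H_2: rank ker ∂_2 − rank ∂_3 = (20 − 20) − 0 = 0, and there is no ∂_3, so H_2 ≅ 0.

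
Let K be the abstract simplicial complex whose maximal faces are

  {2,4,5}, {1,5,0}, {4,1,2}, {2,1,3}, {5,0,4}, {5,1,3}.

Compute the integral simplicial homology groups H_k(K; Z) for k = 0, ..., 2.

H_0 ≅ Z,  H_1 ≅ Z,  H_2 = 0.

K has 6 vertices, 12 edges, 6 triangles.
rank ∂_0 = 0, rank ∂_1 = 5 ⇒ b_0 = 6 − 0 − 5 = 1; all invariant factors of ∂_1 are 1 so no torsion. So H_0 = Z.
rank ∂_1 = 5, rank ∂_2 = 6 ⇒ b_1 = 12 − 5 − 6 = 1; all invariant factors of ∂_2 are 1 so no torsion. So H_1 = Z.
rank ∂_2 = 6, rank ∂_3 = 0 ⇒ b_2 = 6 − 6 − 0 = 0. So H_2 = 0.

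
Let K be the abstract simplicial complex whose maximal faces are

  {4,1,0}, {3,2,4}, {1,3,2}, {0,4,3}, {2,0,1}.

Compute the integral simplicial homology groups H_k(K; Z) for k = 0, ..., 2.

Take the total order 0 < 1 < 2 < 3 < 4 on the vertex set. Then K (dimension 2) consists of the simplices:

  0-simplices (5): [0], [1], [2], [3], [4]
  1-simplices (10): [0,1], [0,2], [0,3], [0,4], [1,2], [1,3], [1,4], [2,3], [2,4], [3,4]
  2-simplices (5): [0,1,2], [0,1,4], [0,3,4], [1,2,3], [2,3,4]

Hence C_0 ≅ Z^5, C_1 ≅ Z^10, C_2 ≅ Z^5.

Boundary ∂_1: C_1 → C_0 sends each edge [p,q] (with p < q) to q − p. For instance
  ∂[3,4] = [4] − [3].
The resulting 5×10 matrix has rank 4, and its Smith normal form has invariant factors (1,1,1,1).

Boundary ∂_2: C_2 → C_1 maps a triangle to the signed sum of its edges. For instance
  ∂[0,3,4] = [3,4] − [0,4] + [0,3],
  ∂[2,3,4] = [3,4] − [2,4] + [2,3].
The 10×5 boundary matrix has rank 5 and Smith normal form diag(1,1,1,1,1).

Reading off H_k = ker ∂_k / im ∂_{k+1}:

  H_0: rank C_0 − rank ∂_1 = 5 − 4 = 1, and the invariant factors of ∂_1 are all 1, so H_0 = Z.
  H_1: rank ker ∂_1 − rank ∂_2 = (10 − 4) − 5 = 1, and the invariant factors of ∂_2 are all 1, so H_1 = Z.
  H_2: rank ker ∂_2 − rank ∂_3 = (5 − 5) − 0 = 0, and there is no ∂_3, so H_2 = 0.

(K is a triangulation of the Möbius band.)

H_0 = Z,  H_1 = Z,  H_2 = 0.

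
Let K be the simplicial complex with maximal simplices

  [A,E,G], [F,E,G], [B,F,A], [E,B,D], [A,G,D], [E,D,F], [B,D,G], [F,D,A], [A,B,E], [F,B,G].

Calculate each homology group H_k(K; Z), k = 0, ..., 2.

H_0 = Z,  H_1 = Z/2,  H_2 = 0.

Take the total order A < B < D < E < F < G on the vertex set. Then K (dimension 2) consists of the simplices:

  0-simplices (6): A, B, D, E, F, G
  1-simplices (15): AB, AD, AE, AF, AG, BD, BE, BF, BG, DE, DF, DG, EF, EG, FG
  2-simplices (10): ABE, ABF, ADF, ADG, AEG, BDE, BDG, BFG, DEF, EFG

so the chain groups are C_0 ≅ Z^6, C_1 ≅ Z^15, C_2 ≅ Z^10.

∂_1: C_1 → C_0 is given by ∂[p,q] = [q] − [p].
As a 6×15 matrix over Z this has rank 5, with invariant factors (1,1,1,1,1).

∂_2: C_2 → C_1 maps a triangle to the signed sum of its edges. For instance
  ∂ADF = DF − AF + AD,
  ∂BDE = DE − BE + BD.
The resulting 15×10 matrix has rank 10, and its Smith normal form has invariant factors (1,1,1,1,1,1,1,1,1,2).

Reading off H_k = ker ∂_k / im ∂_{k+1}:

  H_0: rank C_0 − rank ∂_1 = 6 − 5 = 1, and the invariant factors of ∂_1 are all 1, so H_0 ≅ Z.
  H_1: rank ker ∂_1 − rank ∂_2 = (15 − 5) − 10 = 0, and ∂_2 has invariant factor 2 > 1, so H_1 ≅ Z/2.
  H_2: rank ker ∂_2 − rank ∂_3 = (10 − 10) − 0 = 0, and there is no ∂_3, so H_2 ≅ 0.

As a check, the Euler characteristic is 6 − 15 + 10 = 1, which agrees with 1 − 0 + 0 = 1.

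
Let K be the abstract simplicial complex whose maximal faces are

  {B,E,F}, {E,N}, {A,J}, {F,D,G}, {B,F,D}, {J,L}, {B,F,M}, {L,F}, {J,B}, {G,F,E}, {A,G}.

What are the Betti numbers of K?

b_0 = 1, b_1 = 2, b_2 = 0.

Order the vertices as A < B < D < E < F < G < J < L < M < N. Listing each simplex with vertices in this order, K has dimension 2 with simplices:

  0-simplices (10): A, B, D, E, F, G, J, L, M, N
  1-simplices (16): AG, AJ, BD, BE, BF, BJ, BM, DF, DG, EF, EG, EN, FG, FL, FM, JL
  2-simplices (5): BDF, BEF, BFM, DFG, EFG

giving chain groups C_0 ≅ Z^10, C_1 ≅ Z^16, C_2 ≅ Z^5.

The boundary map ∂_1: C_1 → C_0 is given by ∂[p,q] = [q] − [p]. For instance
  ∂EN = N − E.
This gives a 10×16 integer matrix of rank 9; reducing to Smith normal form yields diagonal entries (1,1,1,1,1,1,1,1,1).

Boundary ∂_2: C_2 → C_1 maps a triangle to the signed sum of its edges. For instance
  ∂DFG = FG − DG + DF,
  ∂EFG = FG − EG + EF.
This gives a 16×5 integer matrix of rank 5; reducing to Smith normal form yields diagonal entries (1,1,1,1,1).

Computing H_k = (kernel of ∂_k) / (image of ∂_{k+1}):

  H_0: rank C_0 − rank ∂_1 = 10 − 9 = 1, and the invariant factors of ∂_1 are all 1, so H_0 ≅ Z.
  H_1: rank ker ∂_1 − rank ∂_2 = (16 − 9) − 5 = 2, and the invariant factors of ∂_2 are all 1, so H_1 ≅ Z^2.
  H_2: rank ker ∂_2 − rank ∂_3 = (5 − 5) − 0 = 0, and there is no ∂_3, so H_2 ≅ 0.

Hence the Betti numbers are b_0 = 1, b_1 = 2, b_2 = 0.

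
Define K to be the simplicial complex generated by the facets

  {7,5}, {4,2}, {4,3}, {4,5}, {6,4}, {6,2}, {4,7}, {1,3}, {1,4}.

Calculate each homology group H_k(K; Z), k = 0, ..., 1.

Fix the vertex order 1 < 2 < 3 < 4 < 5 < 6 < 7 and write every simplex with vertices in increasing order. Then dim K = 1 and the simplices of K are:

  0-simplices (7): [1], [2], [3], [4], [5], [6], [7]
  1-simplices (9): [1,3], [1,4], [2,4], [2,6], [3,4], [4,5], [4,6], [4,7], [5,7]

giving chain groups C_0 ≅ Z^7, C_1 ≅ Z^9.

∂_1: C_1 → C_0 sends each edge [p,q] (with p < q) to q − p. For instance
  ∂[2,6] = [6] − [2].
The 7×9 boundary matrix has rank 6 and Smith normal form diag(1,1,1,1,1,1).

Computing H_k = (kernel of ∂_k) / (image of ∂_{k+1}):

  H_0: rank C_0 − rank ∂_1 = 7 − 6 = 1, and the invariant factors of ∂_1 are all 1, so H_0 = Z.
  H_1: rank ker ∂_1 − rank ∂_2 = (9 − 6) − 0 = 3, and there is no ∂_2, so H_1 = Z^3.

H_0 = Z,  H_1 = Z^3.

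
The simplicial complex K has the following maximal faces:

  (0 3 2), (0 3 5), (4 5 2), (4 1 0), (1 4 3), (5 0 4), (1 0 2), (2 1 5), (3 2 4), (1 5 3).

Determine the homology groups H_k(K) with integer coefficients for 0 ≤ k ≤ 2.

K has 6 vertices, 15 edges, 10 triangles.
rank ∂_0 = 0, rank ∂_1 = 5 ⇒ b_0 = 6 − 0 − 5 = 1; all invariant factors of ∂_1 are 1 so no torsion. So H_0 ≅ Z.
rank ∂_1 = 5, rank ∂_2 = 10 ⇒ b_1 = 15 − 5 − 10 = 0; ∂_2 has invariant factor(s) [2] giving torsion. So H_1 ≅ Z/2Z.
rank ∂_2 = 10, rank ∂_3 = 0 ⇒ b_2 = 10 − 10 − 0 = 0. So H_2 ≅ 0.

H_0 ≅ Z,  H_1 ≅ Z/2Z,  H_2 = 0.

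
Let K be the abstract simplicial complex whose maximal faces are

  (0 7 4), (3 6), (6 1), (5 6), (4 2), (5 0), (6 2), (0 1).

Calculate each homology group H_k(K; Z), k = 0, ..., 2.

H_0 = Z,  H_1 = Z^2,  H_2 = 0.

We work with the vertex ordering 0 < 1 < 2 < 3 < 4 < 5 < 6 < 7. The simplices of K, each written with vertices in increasing order, are:

  0-simplices (8): [0], [1], [2], [3], [4], [5], [6], [7]
  1-simplices (10): [0,1], [0,4], [0,5], [0,7], [1,6], [2,4], [2,6], [3,6], [4,7], [5,6]
  2-simplices (1): [0,4,7]

so the chain groups are C_0 ≅ Z^8, C_1 ≅ Z^10, C_2 ≅ Z^1.

∂_1: C_1 → C_0 is given by ∂[p,q] = [q] − [p].
The 8×10 boundary matrix has rank 7 and Smith normal form diag(1,1,1,1,1,1,1).

Boundary ∂_2: C_2 → C_1 acts by ∂[p,q,r] = [q,r] − [p,r] + [p,q]. For instance
  ∂[0,4,7] = [4,7] − [0,7] + [0,4].
The resulting 10×1 matrix has rank 1, and its Smith normal form has invariant factors (1).

Computing H_k = (kernel of ∂_k) / (image of ∂_{k+1}):

  H_0: rank C_0 − rank ∂_1 = 8 − 7 = 1, and the invariant factors of ∂_1 are all 1, so H_0 ≅ Z.
  H_1: rank ker ∂_1 − rank ∂_2 = (10 − 7) − 1 = 2, and the invariant factors of ∂_2 are all 1, so H_1 ≅ Z^2.
  H_2: rank ker ∂_2 − rank ∂_3 = (1 − 1) − 0 = 0, and there is no ∂_3, so H_2 ≅ 0.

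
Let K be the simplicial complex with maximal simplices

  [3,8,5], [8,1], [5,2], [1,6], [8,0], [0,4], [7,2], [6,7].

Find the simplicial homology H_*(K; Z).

H_0 ≅ Z,  H_1 ≅ Z,  H_2 = 0.

Take the total order 0 < 1 < 2 < 3 < 4 < 5 < 6 < 7 < 8 on the vertex set. Then K (dimension 2) consists of the simplices:

  0-simplices (9): [0], [1], [2], [3], [4], [5], [6], [7], [8]
  1-simplices (10): [0,4], [0,8], [1,6], [1,8], [2,5], [2,7], [3,5], [3,8], [5,8], [6,7]
  2-simplices (1): [3,5,8]

Hence C_0 ≅ Z^9, C_1 ≅ Z^10, C_2 ≅ Z^1.

∂_1: C_1 → C_0 maps an edge to its endpoints' difference, ∂[p,q] = q − p. For instance
  ∂[5,8] = [8] − [5].
The resulting 9×10 matrix has rank 8, and its Smith normal form has invariant factors (1,1,1,1,1,1,1,1).

The boundary map ∂_2: C_2 → C_1 sends each 2-simplex [p,q,r] to [q,r] − [p,r] + [p,q]. For instance
  ∂[3,5,8] = [5,8] − [3,8] + [3,5].
The 10×1 boundary matrix has rank 1 and Smith normal form diag(1).

From H_k ≅ ker(∂_k) / im(∂_{k+1}) we obtain:

  H_0: rank C_0 − rank ∂_1 = 9 − 8 = 1, and the invariant factors of ∂_1 are all 1, so H_0 ≅ Z.
  H_1: rank ker ∂_1 − rank ∂_2 = (10 − 8) − 1 = 1, and the invariant factors of ∂_2 are all 1, so H_1 ≅ Z.
  H_2: rank ker ∂_2 − rank ∂_3 = (1 − 1) − 0 = 0, and there is no ∂_3, so H_2 ≅ 0.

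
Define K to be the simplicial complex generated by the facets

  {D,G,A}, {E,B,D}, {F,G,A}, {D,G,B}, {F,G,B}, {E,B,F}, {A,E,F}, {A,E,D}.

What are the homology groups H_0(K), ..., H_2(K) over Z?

Take the total order A < B < D < E < F < G on the vertex set. Then K (dimension 2) consists of the simplices:

  0-simplices (6): A, B, D, E, F, G
  1-simplices (12): AD, AE, AF, AG, BD, BE, BF, BG, DE, DG, EF, FG
  2-simplices (8): ADE, ADG, AEF, AFG, BDE, BDG, BEF, BFG

Hence C_0 ≅ Z^6, C_1 ≅ Z^12, C_2 ≅ Z^8.

∂_1: C_1 → C_0 maps an edge to its endpoints' difference, ∂[p,q] = q − p. For instance
  ∂AE = E − A.
As a 6×12 matrix over Z this has rank 5, with invariant factors (1,1,1,1,1).

Boundary ∂_2: C_2 → C_1 sends each 2-simplex [p,q,r] to [q,r] − [p,r] + [p,q]. For instance
  ∂ADG = DG − AG + AD,
  ∂AEF = EF − AF + AE.
The 12×8 boundary matrix has rank 7 and Smith normal form diag(1,1,1,1,1,1,1).

Computing H_k = (kernel of ∂_k) / (image of ∂_{k+1}):

  H_0: rank C_0 − rank ∂_1 = 6 − 5 = 1, and the invariant factors of ∂_1 are all 1, so H_0 ≅ Z.
  H_1: rank ker ∂_1 − rank ∂_2 = (12 − 5) − 7 = 0, and the invariant factors of ∂_2 are all 1, so H_1 ≅ 0.
  H_2: rank ker ∂_2 − rank ∂_3 = (8 − 7) − 0 = 1, and there is no ∂_3, so H_2 ≅ Z.

(K is a triangulation of the 2-sphere S^2.)

H_0 = Z,  H_1 = 0,  H_2 = Z.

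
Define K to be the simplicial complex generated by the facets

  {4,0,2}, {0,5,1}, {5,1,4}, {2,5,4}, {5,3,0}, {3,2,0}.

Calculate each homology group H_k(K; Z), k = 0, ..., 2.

H_0 ≅ Z,  H_1 ≅ Z,  H_2 = 0.

Take the total order 0 < 1 < 2 < 3 < 4 < 5 on the vertex set. Then K (dimension 2) consists of the simplices:

  0-simplices (6): [0], [1], [2], [3], [4], [5]
  1-simplices (12): [0,1], [0,2], [0,3], [0,4], [0,5], [1,4], [1,5], [2,3], [2,4], [2,5], [3,5], [4,5]
  2-simplices (6): [0,1,5], [0,2,3], [0,2,4], [0,3,5], [1,4,5], [2,4,5]

so the chain groups are C_0 ≅ Z^6, C_1 ≅ Z^12, C_2 ≅ Z^6.

The boundary map ∂_1: C_1 → C_0 sends each edge [p,q] (with p < q) to q − p.
The resulting 6×12 matrix has rank 5, and its Smith normal form has invariant factors (1,1,1,1,1).

∂_2: C_2 → C_1 acts by ∂[p,q,r] = [q,r] − [p,r] + [p,q]. For instance
  ∂[2,4,5] = [4,5] − [2,5] + [2,4],
  ∂[0,2,4] = [2,4] − [0,4] + [0,2].
This gives a 12×6 integer matrix of rank 6; reducing to Smith normal form yields diagonal entries (1,1,1,1,1,1).

From H_k ≅ ker(∂_k) / im(∂_{k+1}) we obtain:

  H_0: rank C_0 − rank ∂_1 = 6 − 5 = 1, and the invariant factors of ∂_1 are all 1, so H_0 ≅ Z.
  H_1: rank ker ∂_1 − rank ∂_2 = (12 − 5) − 6 = 1, and the invariant factors of ∂_2 are all 1, so H_1 ≅ Z.
  H_2: rank ker ∂_2 − rank ∂_3 = (6 − 6) − 0 = 0, and there is no ∂_3, so H_2 ≅ 0.

As a check, the Euler characteristic is 6 − 12 + 6 = 0, which agrees with 1 − 1 + 0 = 0.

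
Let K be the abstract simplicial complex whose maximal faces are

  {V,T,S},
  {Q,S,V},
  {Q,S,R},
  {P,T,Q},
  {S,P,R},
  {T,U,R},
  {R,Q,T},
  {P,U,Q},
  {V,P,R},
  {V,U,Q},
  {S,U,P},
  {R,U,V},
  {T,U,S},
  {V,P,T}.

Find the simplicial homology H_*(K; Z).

Take the total order P < Q < R < S < T < U < V on the vertex set. Then K (dimension 2) consists of the simplices:

  0-simplices (7): P, Q, R, S, T, U, V
  1-simplices (21): PQ, PR, PS, PT, PU, PV, QR, QS, QT, QU, QV, RS, RT, RU, RV, ST, SU, SV, TU, TV, UV
  2-simplices (14): PQT, PQU, PRS, PRV, PSU, PTV, QRS, QRT, QSV, QUV, RTU, RUV, STU, STV

giving chain groups C_0 ≅ Z^7, C_1 ≅ Z^21, C_2 ≅ Z^14.

The boundary map ∂_1: C_1 → C_0 maps an edge to its endpoints' difference, ∂[p,q] = q − p. For instance
  ∂SU = U − S.
The resulting 7×21 matrix has rank 6, and its Smith normal form has invariant factors (1,1,1,1,1,1).

∂_2: C_2 → C_1 sends each 2-simplex [p,q,r] to [q,r] − [p,r] + [p,q]. For instance
  ∂RTU = TU − RU + RT,
  ∂PRS = RS − PS + PR.
The 21×14 boundary matrix has rank 13 and Smith normal form diag(1,1,1,1,1,1,1,1,1,1,1,1,1).

Reading off H_k = ker ∂_k / im ∂_{k+1}:

  H_0: rank C_0 − rank ∂_1 = 7 − 6 = 1, and the invariant factors of ∂_1 are all 1, so H_0 = Z.
  H_1: rank ker ∂_1 − rank ∂_2 = (21 − 6) − 13 = 2, and the invariant factors of ∂_2 are all 1, so H_1 = Z^2.
  H_2: rank ker ∂_2 − rank ∂_3 = (14 − 13) − 0 = 1, and there is no ∂_3, so H_2 = Z.

As a check, the Euler characteristic is 7 − 21 + 14 = 0, which agrees with 1 − 2 + 1 = 0.
(K is a triangulation of the torus T^2.)

H_0 ≅ Z,  H_1 ≅ Z^2,  H_2 ≅ Z.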